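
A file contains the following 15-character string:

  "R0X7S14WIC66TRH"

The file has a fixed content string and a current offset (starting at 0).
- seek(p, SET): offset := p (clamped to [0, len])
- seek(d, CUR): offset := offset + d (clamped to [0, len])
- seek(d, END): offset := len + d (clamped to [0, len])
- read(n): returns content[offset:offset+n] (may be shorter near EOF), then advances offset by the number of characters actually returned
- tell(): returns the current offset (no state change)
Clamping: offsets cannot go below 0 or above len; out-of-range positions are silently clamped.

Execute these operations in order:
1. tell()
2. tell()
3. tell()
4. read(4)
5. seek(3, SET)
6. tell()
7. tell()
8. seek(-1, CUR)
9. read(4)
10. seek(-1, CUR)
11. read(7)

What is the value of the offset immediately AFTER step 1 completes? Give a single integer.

After 1 (tell()): offset=0

Answer: 0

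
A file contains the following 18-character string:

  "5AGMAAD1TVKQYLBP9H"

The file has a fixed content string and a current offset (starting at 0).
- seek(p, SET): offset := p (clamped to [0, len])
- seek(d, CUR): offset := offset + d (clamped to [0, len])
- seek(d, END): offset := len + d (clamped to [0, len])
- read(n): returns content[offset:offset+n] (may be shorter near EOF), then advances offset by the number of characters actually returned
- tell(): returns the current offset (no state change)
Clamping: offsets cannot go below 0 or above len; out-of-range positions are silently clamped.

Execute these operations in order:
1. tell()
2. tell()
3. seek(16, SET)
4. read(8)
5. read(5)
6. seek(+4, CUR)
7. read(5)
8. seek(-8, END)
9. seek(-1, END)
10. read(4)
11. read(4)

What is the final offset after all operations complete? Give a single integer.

After 1 (tell()): offset=0
After 2 (tell()): offset=0
After 3 (seek(16, SET)): offset=16
After 4 (read(8)): returned '9H', offset=18
After 5 (read(5)): returned '', offset=18
After 6 (seek(+4, CUR)): offset=18
After 7 (read(5)): returned '', offset=18
After 8 (seek(-8, END)): offset=10
After 9 (seek(-1, END)): offset=17
After 10 (read(4)): returned 'H', offset=18
After 11 (read(4)): returned '', offset=18

Answer: 18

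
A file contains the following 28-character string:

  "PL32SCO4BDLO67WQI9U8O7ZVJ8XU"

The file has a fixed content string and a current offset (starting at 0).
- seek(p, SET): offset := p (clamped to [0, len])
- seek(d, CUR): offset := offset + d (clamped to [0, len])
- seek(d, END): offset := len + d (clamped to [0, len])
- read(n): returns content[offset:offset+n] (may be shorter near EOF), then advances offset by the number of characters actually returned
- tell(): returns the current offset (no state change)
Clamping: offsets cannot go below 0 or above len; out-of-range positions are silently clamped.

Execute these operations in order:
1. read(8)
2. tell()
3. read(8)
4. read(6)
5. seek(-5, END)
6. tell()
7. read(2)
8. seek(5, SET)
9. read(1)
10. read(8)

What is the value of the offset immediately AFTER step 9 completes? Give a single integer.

Answer: 6

Derivation:
After 1 (read(8)): returned 'PL32SCO4', offset=8
After 2 (tell()): offset=8
After 3 (read(8)): returned 'BDLO67WQ', offset=16
After 4 (read(6)): returned 'I9U8O7', offset=22
After 5 (seek(-5, END)): offset=23
After 6 (tell()): offset=23
After 7 (read(2)): returned 'VJ', offset=25
After 8 (seek(5, SET)): offset=5
After 9 (read(1)): returned 'C', offset=6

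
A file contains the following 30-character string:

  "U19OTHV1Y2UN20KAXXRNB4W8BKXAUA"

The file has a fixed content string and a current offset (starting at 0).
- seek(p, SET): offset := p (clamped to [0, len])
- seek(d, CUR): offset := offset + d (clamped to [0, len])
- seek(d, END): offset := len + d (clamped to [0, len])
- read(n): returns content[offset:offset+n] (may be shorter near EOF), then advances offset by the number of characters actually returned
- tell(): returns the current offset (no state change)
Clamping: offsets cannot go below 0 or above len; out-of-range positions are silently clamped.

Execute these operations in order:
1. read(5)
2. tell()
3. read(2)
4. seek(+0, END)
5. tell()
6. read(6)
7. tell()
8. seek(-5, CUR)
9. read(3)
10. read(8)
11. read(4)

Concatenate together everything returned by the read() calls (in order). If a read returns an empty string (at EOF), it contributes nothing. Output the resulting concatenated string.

After 1 (read(5)): returned 'U19OT', offset=5
After 2 (tell()): offset=5
After 3 (read(2)): returned 'HV', offset=7
After 4 (seek(+0, END)): offset=30
After 5 (tell()): offset=30
After 6 (read(6)): returned '', offset=30
After 7 (tell()): offset=30
After 8 (seek(-5, CUR)): offset=25
After 9 (read(3)): returned 'KXA', offset=28
After 10 (read(8)): returned 'UA', offset=30
After 11 (read(4)): returned '', offset=30

Answer: U19OTHVKXAUA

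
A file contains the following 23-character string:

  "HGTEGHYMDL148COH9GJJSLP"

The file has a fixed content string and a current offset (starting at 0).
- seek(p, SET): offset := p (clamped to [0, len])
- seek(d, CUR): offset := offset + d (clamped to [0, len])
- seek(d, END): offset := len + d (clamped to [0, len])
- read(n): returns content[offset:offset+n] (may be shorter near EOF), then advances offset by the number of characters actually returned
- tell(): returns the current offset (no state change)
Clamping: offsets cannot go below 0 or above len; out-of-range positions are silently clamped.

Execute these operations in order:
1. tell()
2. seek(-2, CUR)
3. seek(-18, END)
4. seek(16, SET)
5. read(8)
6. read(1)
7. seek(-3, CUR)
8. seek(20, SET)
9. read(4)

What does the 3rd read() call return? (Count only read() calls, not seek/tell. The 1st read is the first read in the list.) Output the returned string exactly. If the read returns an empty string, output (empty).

After 1 (tell()): offset=0
After 2 (seek(-2, CUR)): offset=0
After 3 (seek(-18, END)): offset=5
After 4 (seek(16, SET)): offset=16
After 5 (read(8)): returned '9GJJSLP', offset=23
After 6 (read(1)): returned '', offset=23
After 7 (seek(-3, CUR)): offset=20
After 8 (seek(20, SET)): offset=20
After 9 (read(4)): returned 'SLP', offset=23

Answer: SLP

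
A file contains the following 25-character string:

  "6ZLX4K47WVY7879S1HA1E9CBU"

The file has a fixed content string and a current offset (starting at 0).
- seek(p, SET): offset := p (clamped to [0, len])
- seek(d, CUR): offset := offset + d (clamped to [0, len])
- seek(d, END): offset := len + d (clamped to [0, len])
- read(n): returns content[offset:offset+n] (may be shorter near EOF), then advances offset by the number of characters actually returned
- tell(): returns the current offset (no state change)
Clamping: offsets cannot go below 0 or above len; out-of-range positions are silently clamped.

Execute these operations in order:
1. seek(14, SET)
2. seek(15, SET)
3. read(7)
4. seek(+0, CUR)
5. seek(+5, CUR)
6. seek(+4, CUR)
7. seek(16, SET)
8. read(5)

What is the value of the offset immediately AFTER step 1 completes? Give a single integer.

Answer: 14

Derivation:
After 1 (seek(14, SET)): offset=14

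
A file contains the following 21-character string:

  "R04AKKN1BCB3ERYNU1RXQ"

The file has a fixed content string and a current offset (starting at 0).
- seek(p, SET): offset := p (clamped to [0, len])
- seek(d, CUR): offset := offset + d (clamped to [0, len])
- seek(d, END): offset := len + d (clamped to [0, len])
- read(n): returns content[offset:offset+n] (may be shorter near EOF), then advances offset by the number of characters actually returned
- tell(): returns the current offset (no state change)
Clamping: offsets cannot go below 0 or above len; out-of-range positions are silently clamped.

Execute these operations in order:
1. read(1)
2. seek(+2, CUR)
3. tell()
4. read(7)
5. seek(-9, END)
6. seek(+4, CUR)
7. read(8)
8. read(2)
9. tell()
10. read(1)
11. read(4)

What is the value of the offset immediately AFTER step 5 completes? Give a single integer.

After 1 (read(1)): returned 'R', offset=1
After 2 (seek(+2, CUR)): offset=3
After 3 (tell()): offset=3
After 4 (read(7)): returned 'AKKN1BC', offset=10
After 5 (seek(-9, END)): offset=12

Answer: 12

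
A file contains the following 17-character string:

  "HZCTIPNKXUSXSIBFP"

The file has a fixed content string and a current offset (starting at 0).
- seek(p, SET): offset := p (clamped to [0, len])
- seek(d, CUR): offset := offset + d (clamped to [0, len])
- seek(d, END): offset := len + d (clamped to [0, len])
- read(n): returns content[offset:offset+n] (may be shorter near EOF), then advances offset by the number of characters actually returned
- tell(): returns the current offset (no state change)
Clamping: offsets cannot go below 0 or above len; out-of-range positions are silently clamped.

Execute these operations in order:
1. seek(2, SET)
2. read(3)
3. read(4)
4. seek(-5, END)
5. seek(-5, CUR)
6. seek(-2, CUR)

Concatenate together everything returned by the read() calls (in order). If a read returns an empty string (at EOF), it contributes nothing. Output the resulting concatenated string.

After 1 (seek(2, SET)): offset=2
After 2 (read(3)): returned 'CTI', offset=5
After 3 (read(4)): returned 'PNKX', offset=9
After 4 (seek(-5, END)): offset=12
After 5 (seek(-5, CUR)): offset=7
After 6 (seek(-2, CUR)): offset=5

Answer: CTIPNKX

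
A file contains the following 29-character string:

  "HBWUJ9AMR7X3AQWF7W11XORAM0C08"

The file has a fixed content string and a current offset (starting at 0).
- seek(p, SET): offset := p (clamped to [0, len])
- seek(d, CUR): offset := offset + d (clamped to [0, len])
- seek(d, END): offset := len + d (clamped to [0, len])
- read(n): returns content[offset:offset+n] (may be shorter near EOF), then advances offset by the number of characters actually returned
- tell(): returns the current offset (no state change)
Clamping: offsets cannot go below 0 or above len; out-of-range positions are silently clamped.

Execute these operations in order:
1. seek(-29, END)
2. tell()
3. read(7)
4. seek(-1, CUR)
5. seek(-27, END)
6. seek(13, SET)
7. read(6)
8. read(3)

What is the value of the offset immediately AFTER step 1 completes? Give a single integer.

After 1 (seek(-29, END)): offset=0

Answer: 0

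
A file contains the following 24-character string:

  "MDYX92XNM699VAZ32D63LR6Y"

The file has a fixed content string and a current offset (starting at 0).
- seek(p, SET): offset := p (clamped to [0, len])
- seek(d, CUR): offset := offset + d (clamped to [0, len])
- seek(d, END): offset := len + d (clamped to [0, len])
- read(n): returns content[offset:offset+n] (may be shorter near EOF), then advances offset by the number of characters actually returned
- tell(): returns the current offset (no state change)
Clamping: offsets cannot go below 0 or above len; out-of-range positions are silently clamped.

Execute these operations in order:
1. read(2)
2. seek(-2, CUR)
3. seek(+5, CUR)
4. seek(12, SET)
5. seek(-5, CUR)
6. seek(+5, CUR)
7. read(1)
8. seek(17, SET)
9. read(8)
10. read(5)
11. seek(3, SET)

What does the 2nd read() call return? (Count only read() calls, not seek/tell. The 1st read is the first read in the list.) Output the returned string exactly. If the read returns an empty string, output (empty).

After 1 (read(2)): returned 'MD', offset=2
After 2 (seek(-2, CUR)): offset=0
After 3 (seek(+5, CUR)): offset=5
After 4 (seek(12, SET)): offset=12
After 5 (seek(-5, CUR)): offset=7
After 6 (seek(+5, CUR)): offset=12
After 7 (read(1)): returned 'V', offset=13
After 8 (seek(17, SET)): offset=17
After 9 (read(8)): returned 'D63LR6Y', offset=24
After 10 (read(5)): returned '', offset=24
After 11 (seek(3, SET)): offset=3

Answer: V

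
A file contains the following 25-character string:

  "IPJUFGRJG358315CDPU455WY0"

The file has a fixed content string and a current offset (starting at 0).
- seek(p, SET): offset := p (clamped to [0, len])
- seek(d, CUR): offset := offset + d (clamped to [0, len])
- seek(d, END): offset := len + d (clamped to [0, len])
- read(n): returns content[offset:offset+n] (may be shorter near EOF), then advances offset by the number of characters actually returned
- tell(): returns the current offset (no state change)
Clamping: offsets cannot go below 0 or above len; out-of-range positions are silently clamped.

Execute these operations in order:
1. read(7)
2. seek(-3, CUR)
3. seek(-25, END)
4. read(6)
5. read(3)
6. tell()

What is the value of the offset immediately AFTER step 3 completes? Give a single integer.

Answer: 0

Derivation:
After 1 (read(7)): returned 'IPJUFGR', offset=7
After 2 (seek(-3, CUR)): offset=4
After 3 (seek(-25, END)): offset=0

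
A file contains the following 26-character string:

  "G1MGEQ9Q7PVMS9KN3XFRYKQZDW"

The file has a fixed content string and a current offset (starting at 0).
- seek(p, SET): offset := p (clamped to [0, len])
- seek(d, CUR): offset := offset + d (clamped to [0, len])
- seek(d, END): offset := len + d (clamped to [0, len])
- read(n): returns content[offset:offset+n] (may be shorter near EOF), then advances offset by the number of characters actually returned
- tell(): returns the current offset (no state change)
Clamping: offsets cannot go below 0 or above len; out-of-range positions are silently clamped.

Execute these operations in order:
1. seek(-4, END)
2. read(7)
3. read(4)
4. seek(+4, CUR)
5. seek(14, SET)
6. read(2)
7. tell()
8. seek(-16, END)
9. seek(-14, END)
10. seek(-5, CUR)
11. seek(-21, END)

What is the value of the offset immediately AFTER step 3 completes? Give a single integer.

Answer: 26

Derivation:
After 1 (seek(-4, END)): offset=22
After 2 (read(7)): returned 'QZDW', offset=26
After 3 (read(4)): returned '', offset=26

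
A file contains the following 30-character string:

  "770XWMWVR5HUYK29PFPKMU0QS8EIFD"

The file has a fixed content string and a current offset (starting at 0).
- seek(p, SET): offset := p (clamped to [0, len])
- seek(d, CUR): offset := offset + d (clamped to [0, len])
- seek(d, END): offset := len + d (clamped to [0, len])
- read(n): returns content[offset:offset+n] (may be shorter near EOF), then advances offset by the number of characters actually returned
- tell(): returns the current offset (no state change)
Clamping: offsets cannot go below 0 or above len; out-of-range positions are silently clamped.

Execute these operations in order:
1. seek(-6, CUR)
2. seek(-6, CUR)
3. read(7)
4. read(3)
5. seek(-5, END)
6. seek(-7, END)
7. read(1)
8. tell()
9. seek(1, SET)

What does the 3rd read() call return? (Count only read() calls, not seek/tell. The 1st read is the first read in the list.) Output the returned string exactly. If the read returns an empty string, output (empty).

Answer: Q

Derivation:
After 1 (seek(-6, CUR)): offset=0
After 2 (seek(-6, CUR)): offset=0
After 3 (read(7)): returned '770XWMW', offset=7
After 4 (read(3)): returned 'VR5', offset=10
After 5 (seek(-5, END)): offset=25
After 6 (seek(-7, END)): offset=23
After 7 (read(1)): returned 'Q', offset=24
After 8 (tell()): offset=24
After 9 (seek(1, SET)): offset=1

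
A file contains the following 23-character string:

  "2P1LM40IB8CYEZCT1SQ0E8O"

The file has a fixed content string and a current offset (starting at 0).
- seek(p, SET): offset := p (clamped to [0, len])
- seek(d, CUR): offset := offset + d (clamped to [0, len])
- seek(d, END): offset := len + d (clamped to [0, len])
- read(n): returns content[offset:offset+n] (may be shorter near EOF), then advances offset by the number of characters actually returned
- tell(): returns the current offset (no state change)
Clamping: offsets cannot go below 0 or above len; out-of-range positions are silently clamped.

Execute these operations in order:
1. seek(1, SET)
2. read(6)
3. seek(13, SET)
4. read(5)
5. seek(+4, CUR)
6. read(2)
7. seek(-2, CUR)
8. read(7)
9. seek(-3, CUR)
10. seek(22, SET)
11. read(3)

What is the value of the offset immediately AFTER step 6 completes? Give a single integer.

Answer: 23

Derivation:
After 1 (seek(1, SET)): offset=1
After 2 (read(6)): returned 'P1LM40', offset=7
After 3 (seek(13, SET)): offset=13
After 4 (read(5)): returned 'ZCT1S', offset=18
After 5 (seek(+4, CUR)): offset=22
After 6 (read(2)): returned 'O', offset=23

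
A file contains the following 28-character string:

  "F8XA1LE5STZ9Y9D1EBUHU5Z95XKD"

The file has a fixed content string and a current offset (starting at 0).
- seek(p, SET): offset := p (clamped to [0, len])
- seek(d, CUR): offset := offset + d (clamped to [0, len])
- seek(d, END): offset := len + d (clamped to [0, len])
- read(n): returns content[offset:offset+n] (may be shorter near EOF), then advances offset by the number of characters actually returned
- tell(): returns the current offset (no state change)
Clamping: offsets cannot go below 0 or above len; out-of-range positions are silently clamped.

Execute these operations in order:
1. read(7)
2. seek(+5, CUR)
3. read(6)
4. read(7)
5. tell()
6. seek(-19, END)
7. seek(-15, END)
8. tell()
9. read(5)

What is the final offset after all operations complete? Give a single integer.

After 1 (read(7)): returned 'F8XA1LE', offset=7
After 2 (seek(+5, CUR)): offset=12
After 3 (read(6)): returned 'Y9D1EB', offset=18
After 4 (read(7)): returned 'UHU5Z95', offset=25
After 5 (tell()): offset=25
After 6 (seek(-19, END)): offset=9
After 7 (seek(-15, END)): offset=13
After 8 (tell()): offset=13
After 9 (read(5)): returned '9D1EB', offset=18

Answer: 18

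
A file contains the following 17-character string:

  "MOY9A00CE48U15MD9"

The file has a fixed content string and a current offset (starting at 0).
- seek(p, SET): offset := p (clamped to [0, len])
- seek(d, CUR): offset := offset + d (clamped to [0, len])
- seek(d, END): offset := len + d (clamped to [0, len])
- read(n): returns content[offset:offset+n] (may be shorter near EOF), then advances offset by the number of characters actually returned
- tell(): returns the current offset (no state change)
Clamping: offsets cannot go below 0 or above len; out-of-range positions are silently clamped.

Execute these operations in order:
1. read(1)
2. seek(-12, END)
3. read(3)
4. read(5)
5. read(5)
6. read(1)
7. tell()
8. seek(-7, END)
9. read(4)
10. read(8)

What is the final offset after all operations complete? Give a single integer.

Answer: 17

Derivation:
After 1 (read(1)): returned 'M', offset=1
After 2 (seek(-12, END)): offset=5
After 3 (read(3)): returned '00C', offset=8
After 4 (read(5)): returned 'E48U1', offset=13
After 5 (read(5)): returned '5MD9', offset=17
After 6 (read(1)): returned '', offset=17
After 7 (tell()): offset=17
After 8 (seek(-7, END)): offset=10
After 9 (read(4)): returned '8U15', offset=14
After 10 (read(8)): returned 'MD9', offset=17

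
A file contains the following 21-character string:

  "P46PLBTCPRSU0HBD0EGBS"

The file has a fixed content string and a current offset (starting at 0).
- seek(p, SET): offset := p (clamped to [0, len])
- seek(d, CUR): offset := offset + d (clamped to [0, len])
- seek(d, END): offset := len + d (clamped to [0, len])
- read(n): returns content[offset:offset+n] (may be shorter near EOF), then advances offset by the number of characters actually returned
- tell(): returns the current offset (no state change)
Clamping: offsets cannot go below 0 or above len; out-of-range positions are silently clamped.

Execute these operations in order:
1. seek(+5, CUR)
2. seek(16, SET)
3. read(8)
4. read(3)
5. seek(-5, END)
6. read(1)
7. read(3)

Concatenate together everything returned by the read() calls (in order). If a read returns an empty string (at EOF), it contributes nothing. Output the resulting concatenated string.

After 1 (seek(+5, CUR)): offset=5
After 2 (seek(16, SET)): offset=16
After 3 (read(8)): returned '0EGBS', offset=21
After 4 (read(3)): returned '', offset=21
After 5 (seek(-5, END)): offset=16
After 6 (read(1)): returned '0', offset=17
After 7 (read(3)): returned 'EGB', offset=20

Answer: 0EGBS0EGB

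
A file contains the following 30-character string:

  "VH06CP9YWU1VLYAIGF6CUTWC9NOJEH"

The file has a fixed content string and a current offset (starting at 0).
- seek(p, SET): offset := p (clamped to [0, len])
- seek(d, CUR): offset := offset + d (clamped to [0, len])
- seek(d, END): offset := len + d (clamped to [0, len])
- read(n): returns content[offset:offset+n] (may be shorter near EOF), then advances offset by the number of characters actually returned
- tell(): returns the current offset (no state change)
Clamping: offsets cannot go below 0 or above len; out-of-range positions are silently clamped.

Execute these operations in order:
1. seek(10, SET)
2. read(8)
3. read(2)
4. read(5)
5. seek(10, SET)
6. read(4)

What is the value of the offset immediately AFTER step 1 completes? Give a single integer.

Answer: 10

Derivation:
After 1 (seek(10, SET)): offset=10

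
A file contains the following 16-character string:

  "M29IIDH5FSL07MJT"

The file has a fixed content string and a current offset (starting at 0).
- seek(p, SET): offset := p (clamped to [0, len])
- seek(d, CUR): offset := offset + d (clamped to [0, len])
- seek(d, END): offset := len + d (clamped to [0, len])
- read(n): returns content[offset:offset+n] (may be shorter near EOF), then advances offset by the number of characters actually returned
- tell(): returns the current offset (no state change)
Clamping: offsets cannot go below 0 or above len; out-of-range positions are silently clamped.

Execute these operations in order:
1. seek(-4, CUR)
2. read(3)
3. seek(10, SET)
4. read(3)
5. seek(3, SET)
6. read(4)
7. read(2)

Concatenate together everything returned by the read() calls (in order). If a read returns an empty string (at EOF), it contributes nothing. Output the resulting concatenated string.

After 1 (seek(-4, CUR)): offset=0
After 2 (read(3)): returned 'M29', offset=3
After 3 (seek(10, SET)): offset=10
After 4 (read(3)): returned 'L07', offset=13
After 5 (seek(3, SET)): offset=3
After 6 (read(4)): returned 'IIDH', offset=7
After 7 (read(2)): returned '5F', offset=9

Answer: M29L07IIDH5F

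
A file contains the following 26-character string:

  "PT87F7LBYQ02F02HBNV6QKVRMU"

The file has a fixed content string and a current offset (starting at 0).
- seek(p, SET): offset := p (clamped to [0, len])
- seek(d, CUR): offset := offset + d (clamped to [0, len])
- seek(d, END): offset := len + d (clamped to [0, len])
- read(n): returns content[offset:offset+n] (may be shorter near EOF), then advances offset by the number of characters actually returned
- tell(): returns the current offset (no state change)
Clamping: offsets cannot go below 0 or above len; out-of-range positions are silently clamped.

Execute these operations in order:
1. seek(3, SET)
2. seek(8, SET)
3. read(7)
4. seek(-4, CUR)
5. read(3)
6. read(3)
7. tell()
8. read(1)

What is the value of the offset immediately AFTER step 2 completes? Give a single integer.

Answer: 8

Derivation:
After 1 (seek(3, SET)): offset=3
After 2 (seek(8, SET)): offset=8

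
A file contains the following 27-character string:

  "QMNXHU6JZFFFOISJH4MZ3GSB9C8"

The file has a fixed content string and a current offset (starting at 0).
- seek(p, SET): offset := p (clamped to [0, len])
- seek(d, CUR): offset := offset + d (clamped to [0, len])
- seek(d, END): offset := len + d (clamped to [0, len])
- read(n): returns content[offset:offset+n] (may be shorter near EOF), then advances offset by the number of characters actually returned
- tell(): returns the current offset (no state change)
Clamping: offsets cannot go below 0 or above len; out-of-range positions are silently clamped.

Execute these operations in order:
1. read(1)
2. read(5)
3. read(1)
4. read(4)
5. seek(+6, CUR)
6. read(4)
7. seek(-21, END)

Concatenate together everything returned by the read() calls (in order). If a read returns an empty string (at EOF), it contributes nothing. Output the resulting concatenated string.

After 1 (read(1)): returned 'Q', offset=1
After 2 (read(5)): returned 'MNXHU', offset=6
After 3 (read(1)): returned '6', offset=7
After 4 (read(4)): returned 'JZFF', offset=11
After 5 (seek(+6, CUR)): offset=17
After 6 (read(4)): returned '4MZ3', offset=21
After 7 (seek(-21, END)): offset=6

Answer: QMNXHU6JZFF4MZ3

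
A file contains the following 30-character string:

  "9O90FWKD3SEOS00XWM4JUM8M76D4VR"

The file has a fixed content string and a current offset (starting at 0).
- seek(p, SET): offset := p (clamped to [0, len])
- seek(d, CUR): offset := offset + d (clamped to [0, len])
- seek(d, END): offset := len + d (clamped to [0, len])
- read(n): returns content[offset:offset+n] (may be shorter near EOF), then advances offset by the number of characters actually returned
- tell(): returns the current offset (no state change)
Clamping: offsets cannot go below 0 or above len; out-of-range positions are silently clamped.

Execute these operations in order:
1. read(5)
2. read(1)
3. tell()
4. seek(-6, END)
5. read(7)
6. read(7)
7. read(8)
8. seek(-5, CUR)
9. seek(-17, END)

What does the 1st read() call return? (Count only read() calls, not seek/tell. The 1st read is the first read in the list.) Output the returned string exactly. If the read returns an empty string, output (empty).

After 1 (read(5)): returned '9O90F', offset=5
After 2 (read(1)): returned 'W', offset=6
After 3 (tell()): offset=6
After 4 (seek(-6, END)): offset=24
After 5 (read(7)): returned '76D4VR', offset=30
After 6 (read(7)): returned '', offset=30
After 7 (read(8)): returned '', offset=30
After 8 (seek(-5, CUR)): offset=25
After 9 (seek(-17, END)): offset=13

Answer: 9O90F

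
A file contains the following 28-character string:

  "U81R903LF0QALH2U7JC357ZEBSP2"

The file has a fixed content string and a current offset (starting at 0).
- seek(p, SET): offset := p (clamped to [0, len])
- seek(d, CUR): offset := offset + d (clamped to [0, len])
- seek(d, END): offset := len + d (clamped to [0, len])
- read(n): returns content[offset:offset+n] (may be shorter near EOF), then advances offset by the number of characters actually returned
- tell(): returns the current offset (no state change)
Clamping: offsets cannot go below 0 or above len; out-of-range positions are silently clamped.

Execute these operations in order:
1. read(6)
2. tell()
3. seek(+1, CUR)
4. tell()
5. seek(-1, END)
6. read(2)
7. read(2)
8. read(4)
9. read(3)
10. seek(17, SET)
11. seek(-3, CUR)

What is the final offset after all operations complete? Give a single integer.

After 1 (read(6)): returned 'U81R90', offset=6
After 2 (tell()): offset=6
After 3 (seek(+1, CUR)): offset=7
After 4 (tell()): offset=7
After 5 (seek(-1, END)): offset=27
After 6 (read(2)): returned '2', offset=28
After 7 (read(2)): returned '', offset=28
After 8 (read(4)): returned '', offset=28
After 9 (read(3)): returned '', offset=28
After 10 (seek(17, SET)): offset=17
After 11 (seek(-3, CUR)): offset=14

Answer: 14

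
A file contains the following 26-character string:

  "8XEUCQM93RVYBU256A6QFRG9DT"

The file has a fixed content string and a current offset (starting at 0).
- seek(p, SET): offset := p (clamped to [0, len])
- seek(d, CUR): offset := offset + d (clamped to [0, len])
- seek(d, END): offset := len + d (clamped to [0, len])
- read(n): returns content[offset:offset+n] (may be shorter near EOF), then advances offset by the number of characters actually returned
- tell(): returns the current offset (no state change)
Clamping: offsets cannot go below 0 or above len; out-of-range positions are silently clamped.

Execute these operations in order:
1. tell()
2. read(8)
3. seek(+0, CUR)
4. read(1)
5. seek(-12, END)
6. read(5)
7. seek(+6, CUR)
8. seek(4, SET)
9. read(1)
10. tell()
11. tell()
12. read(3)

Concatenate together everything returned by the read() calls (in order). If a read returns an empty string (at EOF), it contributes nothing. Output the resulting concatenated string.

Answer: 8XEUCQM93256A6CQM9

Derivation:
After 1 (tell()): offset=0
After 2 (read(8)): returned '8XEUCQM9', offset=8
After 3 (seek(+0, CUR)): offset=8
After 4 (read(1)): returned '3', offset=9
After 5 (seek(-12, END)): offset=14
After 6 (read(5)): returned '256A6', offset=19
After 7 (seek(+6, CUR)): offset=25
After 8 (seek(4, SET)): offset=4
After 9 (read(1)): returned 'C', offset=5
After 10 (tell()): offset=5
After 11 (tell()): offset=5
After 12 (read(3)): returned 'QM9', offset=8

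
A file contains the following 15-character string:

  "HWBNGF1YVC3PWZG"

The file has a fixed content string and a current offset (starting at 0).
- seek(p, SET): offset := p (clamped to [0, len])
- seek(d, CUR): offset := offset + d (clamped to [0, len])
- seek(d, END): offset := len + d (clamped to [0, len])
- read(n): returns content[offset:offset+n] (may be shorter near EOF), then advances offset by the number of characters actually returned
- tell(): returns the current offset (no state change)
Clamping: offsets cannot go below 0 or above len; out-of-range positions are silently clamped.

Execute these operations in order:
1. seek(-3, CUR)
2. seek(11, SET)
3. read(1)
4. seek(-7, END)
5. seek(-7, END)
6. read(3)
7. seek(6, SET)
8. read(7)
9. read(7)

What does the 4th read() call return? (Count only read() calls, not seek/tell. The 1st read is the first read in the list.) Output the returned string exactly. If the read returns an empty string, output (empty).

Answer: ZG

Derivation:
After 1 (seek(-3, CUR)): offset=0
After 2 (seek(11, SET)): offset=11
After 3 (read(1)): returned 'P', offset=12
After 4 (seek(-7, END)): offset=8
After 5 (seek(-7, END)): offset=8
After 6 (read(3)): returned 'VC3', offset=11
After 7 (seek(6, SET)): offset=6
After 8 (read(7)): returned '1YVC3PW', offset=13
After 9 (read(7)): returned 'ZG', offset=15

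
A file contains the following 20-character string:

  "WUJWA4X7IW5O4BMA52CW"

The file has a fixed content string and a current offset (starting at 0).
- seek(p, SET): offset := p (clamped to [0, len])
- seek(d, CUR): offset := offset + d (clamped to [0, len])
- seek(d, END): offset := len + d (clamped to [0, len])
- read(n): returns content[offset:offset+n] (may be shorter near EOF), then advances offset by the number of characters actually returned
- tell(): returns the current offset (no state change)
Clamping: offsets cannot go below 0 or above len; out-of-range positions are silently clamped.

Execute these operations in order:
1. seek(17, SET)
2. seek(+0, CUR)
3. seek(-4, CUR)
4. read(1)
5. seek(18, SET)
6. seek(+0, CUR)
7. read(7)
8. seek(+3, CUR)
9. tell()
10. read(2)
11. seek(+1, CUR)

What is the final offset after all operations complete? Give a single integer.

After 1 (seek(17, SET)): offset=17
After 2 (seek(+0, CUR)): offset=17
After 3 (seek(-4, CUR)): offset=13
After 4 (read(1)): returned 'B', offset=14
After 5 (seek(18, SET)): offset=18
After 6 (seek(+0, CUR)): offset=18
After 7 (read(7)): returned 'CW', offset=20
After 8 (seek(+3, CUR)): offset=20
After 9 (tell()): offset=20
After 10 (read(2)): returned '', offset=20
After 11 (seek(+1, CUR)): offset=20

Answer: 20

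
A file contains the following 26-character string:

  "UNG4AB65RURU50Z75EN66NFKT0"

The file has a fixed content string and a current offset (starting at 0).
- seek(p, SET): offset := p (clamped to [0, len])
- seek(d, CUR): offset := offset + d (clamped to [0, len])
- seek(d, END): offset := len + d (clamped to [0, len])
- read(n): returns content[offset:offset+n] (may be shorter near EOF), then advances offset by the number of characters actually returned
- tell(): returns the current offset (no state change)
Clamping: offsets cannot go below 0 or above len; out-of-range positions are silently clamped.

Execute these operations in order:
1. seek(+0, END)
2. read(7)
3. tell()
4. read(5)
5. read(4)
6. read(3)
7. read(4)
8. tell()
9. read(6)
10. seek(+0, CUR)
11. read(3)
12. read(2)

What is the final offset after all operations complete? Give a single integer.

After 1 (seek(+0, END)): offset=26
After 2 (read(7)): returned '', offset=26
After 3 (tell()): offset=26
After 4 (read(5)): returned '', offset=26
After 5 (read(4)): returned '', offset=26
After 6 (read(3)): returned '', offset=26
After 7 (read(4)): returned '', offset=26
After 8 (tell()): offset=26
After 9 (read(6)): returned '', offset=26
After 10 (seek(+0, CUR)): offset=26
After 11 (read(3)): returned '', offset=26
After 12 (read(2)): returned '', offset=26

Answer: 26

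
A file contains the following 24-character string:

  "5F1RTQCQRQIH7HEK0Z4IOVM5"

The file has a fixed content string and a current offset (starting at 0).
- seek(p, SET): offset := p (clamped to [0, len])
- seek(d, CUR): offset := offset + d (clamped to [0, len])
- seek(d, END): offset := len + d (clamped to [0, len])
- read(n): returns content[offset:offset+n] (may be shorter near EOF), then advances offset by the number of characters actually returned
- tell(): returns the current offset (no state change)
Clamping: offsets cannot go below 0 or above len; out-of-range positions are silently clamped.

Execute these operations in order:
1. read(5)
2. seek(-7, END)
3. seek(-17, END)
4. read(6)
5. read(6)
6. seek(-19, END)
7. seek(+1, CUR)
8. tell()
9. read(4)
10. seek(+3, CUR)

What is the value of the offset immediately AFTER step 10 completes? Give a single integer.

Answer: 13

Derivation:
After 1 (read(5)): returned '5F1RT', offset=5
After 2 (seek(-7, END)): offset=17
After 3 (seek(-17, END)): offset=7
After 4 (read(6)): returned 'QRQIH7', offset=13
After 5 (read(6)): returned 'HEK0Z4', offset=19
After 6 (seek(-19, END)): offset=5
After 7 (seek(+1, CUR)): offset=6
After 8 (tell()): offset=6
After 9 (read(4)): returned 'CQRQ', offset=10
After 10 (seek(+3, CUR)): offset=13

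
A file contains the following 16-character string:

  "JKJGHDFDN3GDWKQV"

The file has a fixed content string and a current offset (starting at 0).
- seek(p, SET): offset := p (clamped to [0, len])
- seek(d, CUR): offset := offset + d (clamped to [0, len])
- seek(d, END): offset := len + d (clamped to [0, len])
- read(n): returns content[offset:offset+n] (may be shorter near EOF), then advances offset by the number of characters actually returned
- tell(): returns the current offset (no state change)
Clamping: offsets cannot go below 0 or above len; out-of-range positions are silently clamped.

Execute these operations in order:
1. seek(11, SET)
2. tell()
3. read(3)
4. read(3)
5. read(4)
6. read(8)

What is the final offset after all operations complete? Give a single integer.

After 1 (seek(11, SET)): offset=11
After 2 (tell()): offset=11
After 3 (read(3)): returned 'DWK', offset=14
After 4 (read(3)): returned 'QV', offset=16
After 5 (read(4)): returned '', offset=16
After 6 (read(8)): returned '', offset=16

Answer: 16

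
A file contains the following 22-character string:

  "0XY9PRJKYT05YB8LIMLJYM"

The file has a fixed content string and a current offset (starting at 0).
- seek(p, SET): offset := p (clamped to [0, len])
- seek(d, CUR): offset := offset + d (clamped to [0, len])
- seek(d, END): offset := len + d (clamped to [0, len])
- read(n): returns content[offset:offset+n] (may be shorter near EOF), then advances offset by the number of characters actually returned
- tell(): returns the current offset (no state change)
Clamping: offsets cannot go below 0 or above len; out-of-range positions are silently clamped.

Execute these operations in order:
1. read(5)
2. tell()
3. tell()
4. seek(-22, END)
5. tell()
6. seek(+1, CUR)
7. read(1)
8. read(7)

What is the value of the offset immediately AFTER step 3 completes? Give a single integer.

After 1 (read(5)): returned '0XY9P', offset=5
After 2 (tell()): offset=5
After 3 (tell()): offset=5

Answer: 5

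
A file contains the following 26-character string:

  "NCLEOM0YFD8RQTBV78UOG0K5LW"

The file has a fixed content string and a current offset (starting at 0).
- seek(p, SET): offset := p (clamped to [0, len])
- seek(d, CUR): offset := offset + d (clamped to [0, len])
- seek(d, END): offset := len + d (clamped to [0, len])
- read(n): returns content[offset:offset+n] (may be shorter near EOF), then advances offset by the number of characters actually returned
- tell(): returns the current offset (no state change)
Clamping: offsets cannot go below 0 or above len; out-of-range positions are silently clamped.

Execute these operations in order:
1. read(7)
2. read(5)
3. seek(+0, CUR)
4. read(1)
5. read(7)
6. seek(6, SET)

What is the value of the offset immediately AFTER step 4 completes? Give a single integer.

Answer: 13

Derivation:
After 1 (read(7)): returned 'NCLEOM0', offset=7
After 2 (read(5)): returned 'YFD8R', offset=12
After 3 (seek(+0, CUR)): offset=12
After 4 (read(1)): returned 'Q', offset=13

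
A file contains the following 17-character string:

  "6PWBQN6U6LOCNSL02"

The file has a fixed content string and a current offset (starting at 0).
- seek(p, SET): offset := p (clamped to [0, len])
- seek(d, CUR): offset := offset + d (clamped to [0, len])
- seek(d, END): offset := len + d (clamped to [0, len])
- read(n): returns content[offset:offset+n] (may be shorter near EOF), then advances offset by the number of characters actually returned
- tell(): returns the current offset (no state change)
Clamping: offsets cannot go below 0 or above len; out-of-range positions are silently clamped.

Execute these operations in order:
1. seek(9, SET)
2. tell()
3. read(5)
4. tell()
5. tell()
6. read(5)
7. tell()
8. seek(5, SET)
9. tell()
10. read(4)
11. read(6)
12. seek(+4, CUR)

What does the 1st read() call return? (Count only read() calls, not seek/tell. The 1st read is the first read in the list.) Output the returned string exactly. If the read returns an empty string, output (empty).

After 1 (seek(9, SET)): offset=9
After 2 (tell()): offset=9
After 3 (read(5)): returned 'LOCNS', offset=14
After 4 (tell()): offset=14
After 5 (tell()): offset=14
After 6 (read(5)): returned 'L02', offset=17
After 7 (tell()): offset=17
After 8 (seek(5, SET)): offset=5
After 9 (tell()): offset=5
After 10 (read(4)): returned 'N6U6', offset=9
After 11 (read(6)): returned 'LOCNSL', offset=15
After 12 (seek(+4, CUR)): offset=17

Answer: LOCNS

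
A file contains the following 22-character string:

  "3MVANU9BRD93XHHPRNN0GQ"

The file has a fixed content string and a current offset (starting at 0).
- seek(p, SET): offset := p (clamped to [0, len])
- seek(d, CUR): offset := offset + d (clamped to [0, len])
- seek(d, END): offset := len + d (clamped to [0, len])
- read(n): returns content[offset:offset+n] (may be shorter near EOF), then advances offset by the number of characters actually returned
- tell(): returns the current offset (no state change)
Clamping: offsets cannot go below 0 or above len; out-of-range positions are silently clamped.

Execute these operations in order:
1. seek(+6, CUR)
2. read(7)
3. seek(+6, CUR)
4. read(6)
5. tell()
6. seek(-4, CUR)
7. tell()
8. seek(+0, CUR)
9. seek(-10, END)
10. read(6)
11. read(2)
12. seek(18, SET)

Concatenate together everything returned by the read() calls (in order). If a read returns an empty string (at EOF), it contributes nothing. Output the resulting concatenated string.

Answer: 9BRD93X0GQXHHPRNN0

Derivation:
After 1 (seek(+6, CUR)): offset=6
After 2 (read(7)): returned '9BRD93X', offset=13
After 3 (seek(+6, CUR)): offset=19
After 4 (read(6)): returned '0GQ', offset=22
After 5 (tell()): offset=22
After 6 (seek(-4, CUR)): offset=18
After 7 (tell()): offset=18
After 8 (seek(+0, CUR)): offset=18
After 9 (seek(-10, END)): offset=12
After 10 (read(6)): returned 'XHHPRN', offset=18
After 11 (read(2)): returned 'N0', offset=20
After 12 (seek(18, SET)): offset=18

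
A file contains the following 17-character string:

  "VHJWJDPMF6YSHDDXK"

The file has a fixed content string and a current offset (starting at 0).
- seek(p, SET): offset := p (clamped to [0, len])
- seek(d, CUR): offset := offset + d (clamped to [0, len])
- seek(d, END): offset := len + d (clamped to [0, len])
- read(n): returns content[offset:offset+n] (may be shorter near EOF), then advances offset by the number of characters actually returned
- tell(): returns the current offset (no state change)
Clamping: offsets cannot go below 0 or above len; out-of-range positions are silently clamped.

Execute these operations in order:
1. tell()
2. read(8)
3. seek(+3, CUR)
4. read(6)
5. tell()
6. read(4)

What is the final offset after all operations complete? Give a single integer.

After 1 (tell()): offset=0
After 2 (read(8)): returned 'VHJWJDPM', offset=8
After 3 (seek(+3, CUR)): offset=11
After 4 (read(6)): returned 'SHDDXK', offset=17
After 5 (tell()): offset=17
After 6 (read(4)): returned '', offset=17

Answer: 17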